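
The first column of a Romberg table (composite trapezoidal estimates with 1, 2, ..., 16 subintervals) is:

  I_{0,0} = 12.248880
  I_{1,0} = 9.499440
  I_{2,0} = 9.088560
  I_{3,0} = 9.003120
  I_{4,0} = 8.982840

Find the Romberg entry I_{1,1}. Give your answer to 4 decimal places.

I_{1,1} = 9.499440 + (9.499440 − 12.248880)/3 = 8.582960

8.5830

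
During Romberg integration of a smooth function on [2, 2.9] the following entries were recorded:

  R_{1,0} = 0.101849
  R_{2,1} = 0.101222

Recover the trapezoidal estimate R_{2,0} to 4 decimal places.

0.1014

From R_{2,1} = (4·R_{2,0} − R_{1,0})/3, solve for R_{2,0}:
4·R_{2,0} = 3·0.101222 + 0.101849 = 0.405515
R_{2,0} = 0.101379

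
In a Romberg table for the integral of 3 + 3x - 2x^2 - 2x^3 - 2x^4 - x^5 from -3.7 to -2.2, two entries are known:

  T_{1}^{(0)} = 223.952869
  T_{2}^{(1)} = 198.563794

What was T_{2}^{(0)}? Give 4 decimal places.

204.9111

From T_{2}^{(1)} = (4·T_{2}^{(0)} − T_{1}^{(0)})/3, solve for T_{2}^{(0)}:
4·T_{2}^{(0)} = 3·198.563794 + 223.952869 = 819.644251
T_{2}^{(0)} = 204.911063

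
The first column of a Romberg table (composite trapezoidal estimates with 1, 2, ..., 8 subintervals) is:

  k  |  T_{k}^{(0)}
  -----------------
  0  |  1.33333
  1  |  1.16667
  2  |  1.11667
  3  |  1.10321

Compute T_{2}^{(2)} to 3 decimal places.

T_{1}^{(1)} = 1.16667 + (1.16667 − 1.33333)/3 = 1.11112
T_{2}^{(1)} = 1.11667 + (1.11667 − 1.16667)/3 = 1.10000
T_{2}^{(2)} = 1.10000 + (1.10000 − 1.11112)/15 = 1.09926

1.099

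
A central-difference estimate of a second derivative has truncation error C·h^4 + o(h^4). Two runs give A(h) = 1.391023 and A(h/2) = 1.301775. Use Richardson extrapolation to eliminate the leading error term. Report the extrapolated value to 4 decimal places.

The leading error scales as h^4; refining by a factor of 2 reduces it by 2^4 = 16.
Extrapolated value = (16·A(h/2) − A(h)) / (16 − 1)
= (16·1.301775 − 1.391023) / 15
= 19.437377 / 15 = 1.295825

1.2958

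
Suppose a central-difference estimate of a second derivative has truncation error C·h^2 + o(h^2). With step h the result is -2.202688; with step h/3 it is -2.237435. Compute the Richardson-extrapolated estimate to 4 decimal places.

-2.2418

Extrapolated value = (9·A(h/3) − A(h)) / (9 − 1)
= (9·(-2.237435) − (-2.202688)) / 8
= -17.934227 / 8 = -2.241778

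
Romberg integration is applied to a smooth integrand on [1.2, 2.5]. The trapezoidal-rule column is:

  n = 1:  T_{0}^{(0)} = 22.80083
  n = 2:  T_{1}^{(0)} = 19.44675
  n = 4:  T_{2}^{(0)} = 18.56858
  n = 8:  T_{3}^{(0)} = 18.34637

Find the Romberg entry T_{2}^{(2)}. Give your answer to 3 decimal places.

T_{1}^{(1)} = (4·19.44675 − 22.80083) / 3 = 18.32872
T_{2}^{(1)} = (4·18.56858 − 19.44675) / 3 = 18.27586
T_{2}^{(2)} = 18.27586 + (18.27586 − 18.32872)/15 = 18.27234
(Column j=1 coincides with Simpson's rule on the same nodes.)

18.272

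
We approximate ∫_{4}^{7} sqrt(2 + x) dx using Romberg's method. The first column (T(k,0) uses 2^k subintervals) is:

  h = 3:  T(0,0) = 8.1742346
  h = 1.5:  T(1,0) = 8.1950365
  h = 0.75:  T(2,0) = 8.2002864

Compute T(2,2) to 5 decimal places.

8.20204

Richardson extrapolation on the trapezoidal column (denominator 4−1=3):
T(1,1) = 8.1950365 + (8.1950365 − 8.1742346)/3 = 8.2019705
T(2,1) = 8.2002864 + (8.2002864 − 8.1950365)/3 = 8.2020364
T(2,2) = 8.2020364 + (8.2020364 − 8.2019705)/15 = 8.2020408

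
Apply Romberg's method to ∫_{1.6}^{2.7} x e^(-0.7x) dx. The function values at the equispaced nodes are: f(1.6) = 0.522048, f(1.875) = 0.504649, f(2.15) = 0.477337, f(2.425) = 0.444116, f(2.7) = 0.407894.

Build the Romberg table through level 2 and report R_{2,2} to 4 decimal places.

0.5206

R_{0,0} (trapezoid, 1 panel, h=1.1000): 0.511468
R_{1,0} (trapezoid, 2 panels, h=0.5500): 0.518269
R_{2,0} (trapezoid, 4 panels, h=0.2750): 0.520045
R_{1,1} = 0.518269 + (0.518269 − 0.511468)/3 = 0.520536
R_{2,1} = 0.520045 + (0.520045 − 0.518269)/3 = 0.520637
R_{2,2} = 0.520637 + (0.520637 − 0.520536)/15 = 0.520644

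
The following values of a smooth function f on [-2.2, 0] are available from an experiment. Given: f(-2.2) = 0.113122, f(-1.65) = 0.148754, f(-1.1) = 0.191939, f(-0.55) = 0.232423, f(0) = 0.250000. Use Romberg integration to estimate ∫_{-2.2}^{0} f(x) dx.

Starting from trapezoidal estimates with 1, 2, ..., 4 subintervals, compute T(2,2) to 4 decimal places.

T(0,0) (trapezoid, 1 panel, h=2.2000): 0.399434
T(1,0) (trapezoid, 2 panels, h=1.1000): 0.410850
T(2,0) (trapezoid, 4 panels, h=0.5500): 0.415072
T(1,1) = 0.410850 + (0.410850 − 0.399434)/3 = 0.414655
T(2,1) = 0.415072 + (0.415072 − 0.410850)/3 = 0.416479
T(2,2) = 0.416479 + (0.416479 − 0.414655)/15 = 0.416601

0.4166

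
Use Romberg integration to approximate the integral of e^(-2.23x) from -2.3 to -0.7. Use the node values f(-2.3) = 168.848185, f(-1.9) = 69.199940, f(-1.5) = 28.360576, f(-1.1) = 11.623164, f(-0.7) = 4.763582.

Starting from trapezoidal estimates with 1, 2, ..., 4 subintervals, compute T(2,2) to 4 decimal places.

T(0,0) (trapezoid, 1 panel, h=1.6000): 138.889414
T(1,0) (trapezoid, 2 panels, h=0.8000): 92.133168
T(2,0) (trapezoid, 4 panels, h=0.4000): 78.395825
T(1,1) = 92.133168 + (92.133168 − 138.889414)/3 = 76.547753
T(2,1) = 78.395825 + (78.395825 − 92.133168)/3 = 73.816711
T(2,2) = 73.816711 + (73.816711 − 76.547753)/15 = 73.634642

73.6346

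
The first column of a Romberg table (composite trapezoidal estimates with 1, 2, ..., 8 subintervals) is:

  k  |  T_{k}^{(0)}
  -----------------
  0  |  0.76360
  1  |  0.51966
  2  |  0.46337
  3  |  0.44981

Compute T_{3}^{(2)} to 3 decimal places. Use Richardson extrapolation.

0.445

Richardson extrapolation on the trapezoidal column (denominator 4−1=3):
T_{2}^{(1)} = 0.46337 + (0.46337 − 0.51966)/3 = 0.44461
T_{3}^{(1)} = 0.44981 + (0.44981 − 0.46337)/3 = 0.44529
T_{3}^{(2)} = 0.44529 + (0.44529 − 0.44461)/15 = 0.44534
(Column j=1 coincides with Simpson's rule on the same nodes.)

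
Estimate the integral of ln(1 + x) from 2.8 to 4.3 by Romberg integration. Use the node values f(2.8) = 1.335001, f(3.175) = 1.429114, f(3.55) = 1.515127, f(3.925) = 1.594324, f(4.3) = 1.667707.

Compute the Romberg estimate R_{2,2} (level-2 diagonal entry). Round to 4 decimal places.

R_{0,0} (trapezoid, 1 panel, h=1.5000): 2.252031
R_{1,0} (trapezoid, 2 panels, h=0.7500): 2.262361
R_{2,0} (trapezoid, 4 panels, h=0.3750): 2.264970
R_{1,1} = 2.262361 + (2.262361 − 2.252031)/3 = 2.265804
R_{2,1} = 2.264970 + (2.264970 − 2.262361)/3 = 2.265840
R_{2,2} = 2.265840 + (2.265840 − 2.265804)/15 = 2.265842

2.2658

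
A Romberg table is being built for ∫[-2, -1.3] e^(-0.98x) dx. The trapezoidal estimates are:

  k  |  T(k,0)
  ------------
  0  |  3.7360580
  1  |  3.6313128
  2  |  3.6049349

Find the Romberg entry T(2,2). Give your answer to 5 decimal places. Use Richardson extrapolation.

3.59613

T(1,1) = (4·3.6313128 − 3.7360580) / 3 = 3.5963977
T(2,1) = (4·3.6049349 − 3.6313128) / 3 = 3.5961423
T(2,2) = 3.5961423 + (3.5961423 − 3.5963977)/15 = 3.5961253
(Column j=1 coincides with Simpson's rule on the same nodes.)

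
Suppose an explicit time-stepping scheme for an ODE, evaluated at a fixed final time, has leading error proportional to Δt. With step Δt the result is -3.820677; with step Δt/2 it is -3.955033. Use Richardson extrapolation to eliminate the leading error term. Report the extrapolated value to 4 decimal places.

-4.0894

Extrapolated value = (2·A(Δt/2) − A(Δt)) / (2 − 1)
= (2·(-3.955033) − (-3.820677)) / 1
= -4.089389 / 1 = -4.089389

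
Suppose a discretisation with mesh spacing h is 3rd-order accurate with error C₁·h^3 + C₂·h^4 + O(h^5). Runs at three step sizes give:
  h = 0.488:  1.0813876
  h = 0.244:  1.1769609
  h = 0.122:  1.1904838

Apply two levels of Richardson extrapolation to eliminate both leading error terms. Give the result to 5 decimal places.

1.19254

First eliminate the h^3 term (factor 2^3 = 8):
  B₁ = (8·1.1769609 − 1.0813876)/7 = 1.1906142
  B₂ = (8·1.1904838 − 1.1769609)/7 = 1.1924156
Then eliminate the h^4 term (factor 2^4 = 16):
  (16·1.1924156 − 1.1906142)/15 = 1.1925357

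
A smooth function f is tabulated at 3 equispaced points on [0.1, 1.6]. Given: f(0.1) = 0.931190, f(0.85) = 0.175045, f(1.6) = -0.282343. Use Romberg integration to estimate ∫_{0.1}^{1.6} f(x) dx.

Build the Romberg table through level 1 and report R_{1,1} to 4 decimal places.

0.3373

R_{0,0} (trapezoid, 1 panel, h=1.5000): 0.486635
R_{1,0} (trapezoid, 2 panels, h=0.7500): 0.374601
R_{1,1} = 0.374601 + (0.374601 − 0.486635)/3 = 0.337256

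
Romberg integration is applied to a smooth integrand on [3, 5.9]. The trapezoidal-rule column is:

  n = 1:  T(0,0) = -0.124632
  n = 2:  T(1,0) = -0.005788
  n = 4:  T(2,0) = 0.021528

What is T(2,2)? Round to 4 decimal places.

Richardson extrapolation on the trapezoidal column (denominator 4−1=3):
T(1,1) = (4·(-0.005788) − (-0.124632)) / 3 = 0.033827
T(2,1) = (4·0.021528 − (-0.005788)) / 3 = 0.030633
T(2,2) = 0.030633 + (0.030633 − 0.033827)/15 = 0.030420

0.0304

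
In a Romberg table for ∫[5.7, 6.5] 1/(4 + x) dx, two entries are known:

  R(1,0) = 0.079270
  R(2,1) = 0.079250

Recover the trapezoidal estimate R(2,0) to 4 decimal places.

From R(2,1) = (4·R(2,0) − R(1,0))/3, solve for R(2,0):
4·R(2,0) = 3·0.079250 + 0.079270 = 0.317020
R(2,0) = 0.079255

0.0793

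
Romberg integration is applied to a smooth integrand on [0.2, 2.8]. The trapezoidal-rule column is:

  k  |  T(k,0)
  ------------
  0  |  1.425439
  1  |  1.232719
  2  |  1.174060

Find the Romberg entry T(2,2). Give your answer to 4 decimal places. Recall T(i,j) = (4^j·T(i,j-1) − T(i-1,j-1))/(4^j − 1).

1.1536

Richardson extrapolation on the trapezoidal column (denominator 4−1=3):
T(1,1) = (4·1.232719 − 1.425439) / 3 = 1.168479
T(2,1) = 1.174060 + (1.174060 − 1.232719)/3 = 1.154507
T(2,2) = 1.154507 + (1.154507 − 1.168479)/15 = 1.153576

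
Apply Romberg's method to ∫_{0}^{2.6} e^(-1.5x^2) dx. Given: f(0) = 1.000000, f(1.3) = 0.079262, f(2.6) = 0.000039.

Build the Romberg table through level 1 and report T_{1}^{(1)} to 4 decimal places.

T_{0}^{(0)} (trapezoid, 1 panel, h=2.6000): 1.300051
T_{1}^{(0)} (trapezoid, 2 panels, h=1.3000): 0.753066
T_{1}^{(1)} = 0.753066 + (0.753066 − 1.300051)/3 = 0.570738

0.5707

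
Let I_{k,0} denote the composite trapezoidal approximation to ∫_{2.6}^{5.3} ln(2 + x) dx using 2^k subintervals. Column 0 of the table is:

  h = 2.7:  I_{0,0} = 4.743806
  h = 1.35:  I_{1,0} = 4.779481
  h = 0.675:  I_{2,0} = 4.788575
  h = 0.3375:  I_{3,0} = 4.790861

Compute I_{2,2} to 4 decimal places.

4.7916

Richardson extrapolation on the trapezoidal column (denominator 4−1=3):
I_{1,1} = 4.779481 + (4.779481 − 4.743806)/3 = 4.791373
I_{2,1} = 4.788575 + (4.788575 − 4.779481)/3 = 4.791606
I_{2,2} = (16·4.791606 − 4.791373) / 15 = 4.791622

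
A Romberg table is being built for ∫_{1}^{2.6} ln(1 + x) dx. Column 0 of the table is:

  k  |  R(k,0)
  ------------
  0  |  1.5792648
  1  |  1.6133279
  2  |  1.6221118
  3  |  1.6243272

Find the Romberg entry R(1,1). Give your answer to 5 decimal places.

Richardson extrapolation on the trapezoidal column (denominator 4−1=3):
R(1,1) = (4·1.6133279 − 1.5792648) / 3 = 1.6246823
(Column j=1 coincides with Simpson's rule on the same nodes.)

1.62468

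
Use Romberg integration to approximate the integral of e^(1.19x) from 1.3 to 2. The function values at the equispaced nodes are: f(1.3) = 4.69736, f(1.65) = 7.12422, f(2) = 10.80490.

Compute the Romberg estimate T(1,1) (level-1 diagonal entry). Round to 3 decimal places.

T(0,0) (trapezoid, 1 panel, h=0.7000): 5.42579
T(1,0) (trapezoid, 2 panels, h=0.3500): 5.20637
T(1,1) = 5.20637 + (5.20637 − 5.42579)/3 = 5.13323

5.133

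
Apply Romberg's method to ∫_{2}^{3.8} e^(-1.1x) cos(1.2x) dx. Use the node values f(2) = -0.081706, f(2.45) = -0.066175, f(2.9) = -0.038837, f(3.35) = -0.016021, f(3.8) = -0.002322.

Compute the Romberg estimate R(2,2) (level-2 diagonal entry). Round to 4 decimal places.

R(0,0) (trapezoid, 1 panel, h=1.8000): -0.075625
R(1,0) (trapezoid, 2 panels, h=0.9000): -0.072766
R(2,0) (trapezoid, 4 panels, h=0.4500): -0.073371
R(1,1) = -0.072766 + (-0.072766 − (-0.075625))/3 = -0.071813
R(2,1) = -0.073371 + (-0.073371 − (-0.072766))/3 = -0.073573
R(2,2) = -0.073573 + (-0.073573 − (-0.071813))/15 = -0.073690

-0.0737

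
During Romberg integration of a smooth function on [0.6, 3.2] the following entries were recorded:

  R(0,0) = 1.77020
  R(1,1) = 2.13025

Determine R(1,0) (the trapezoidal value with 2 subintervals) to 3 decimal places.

2.040

From R(1,1) = (4·R(1,0) − R(0,0))/3, solve for R(1,0):
4·R(1,0) = 3·2.13025 + 1.77020 = 8.16095
R(1,0) = 2.04024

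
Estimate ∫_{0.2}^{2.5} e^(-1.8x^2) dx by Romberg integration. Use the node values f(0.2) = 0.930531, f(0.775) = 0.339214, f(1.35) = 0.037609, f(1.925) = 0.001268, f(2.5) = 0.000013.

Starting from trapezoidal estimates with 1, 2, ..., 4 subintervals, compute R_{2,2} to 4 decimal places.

R_{0,0} (trapezoid, 1 panel, h=2.3000): 1.070126
R_{1,0} (trapezoid, 2 panels, h=1.1500): 0.578313
R_{2,0} (trapezoid, 4 panels, h=0.5750): 0.484934
R_{1,1} = 0.578313 + (0.578313 − 1.070126)/3 = 0.414375
R_{2,1} = 0.484934 + (0.484934 − 0.578313)/3 = 0.453808
R_{2,2} = 0.453808 + (0.453808 − 0.414375)/15 = 0.456437

0.4564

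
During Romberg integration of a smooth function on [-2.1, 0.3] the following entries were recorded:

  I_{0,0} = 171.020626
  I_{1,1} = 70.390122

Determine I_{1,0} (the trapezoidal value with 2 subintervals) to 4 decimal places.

95.5477

From I_{1,1} = (4·I_{1,0} − I_{0,0})/3, solve for I_{1,0}:
4·I_{1,0} = 3·70.390122 + 171.020626 = 382.190992
I_{1,0} = 95.547748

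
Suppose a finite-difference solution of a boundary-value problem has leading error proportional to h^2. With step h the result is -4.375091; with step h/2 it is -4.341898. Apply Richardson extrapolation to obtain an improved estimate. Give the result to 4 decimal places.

-4.3308

Extrapolated value = (4·A(h/2) − A(h)) / (4 − 1)
= (4·(-4.341898) − (-4.375091)) / 3
= -12.992501 / 3 = -4.330834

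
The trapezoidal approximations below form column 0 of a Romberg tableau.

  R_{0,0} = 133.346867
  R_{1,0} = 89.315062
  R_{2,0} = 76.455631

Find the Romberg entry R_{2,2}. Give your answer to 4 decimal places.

72.0046

Richardson extrapolation on the trapezoidal column (denominator 4−1=3):
R_{1,1} = (4·89.315062 − 133.346867) / 3 = 74.637794
R_{2,1} = (4·76.455631 − 89.315062) / 3 = 72.169154
R_{2,2} = 72.169154 + (72.169154 − 74.637794)/15 = 72.004578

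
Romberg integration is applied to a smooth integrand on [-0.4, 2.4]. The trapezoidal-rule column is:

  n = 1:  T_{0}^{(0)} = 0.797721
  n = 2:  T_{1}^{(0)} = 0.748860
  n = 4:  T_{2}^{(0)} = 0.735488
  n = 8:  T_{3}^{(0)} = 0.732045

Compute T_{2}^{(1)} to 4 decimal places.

0.7310

Richardson extrapolation on the trapezoidal column (denominator 4−1=3):
T_{2}^{(1)} = (4·0.735488 − 0.748860) / 3 = 0.731031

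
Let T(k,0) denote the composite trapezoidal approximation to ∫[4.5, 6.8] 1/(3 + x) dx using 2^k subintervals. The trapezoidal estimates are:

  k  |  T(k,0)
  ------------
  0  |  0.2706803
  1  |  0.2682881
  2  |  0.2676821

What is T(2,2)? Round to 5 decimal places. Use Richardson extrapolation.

0.26748

Richardson extrapolation on the trapezoidal column (denominator 4−1=3):
T(1,1) = 0.2682881 + (0.2682881 − 0.2706803)/3 = 0.2674907
T(2,1) = 0.2676821 + (0.2676821 − 0.2682881)/3 = 0.2674801
T(2,2) = 0.2674801 + (0.2674801 − 0.2674907)/15 = 0.2674794
(Column j=1 coincides with Simpson's rule on the same nodes.)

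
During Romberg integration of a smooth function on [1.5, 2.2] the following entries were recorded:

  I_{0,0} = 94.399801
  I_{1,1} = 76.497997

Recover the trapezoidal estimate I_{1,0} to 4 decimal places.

80.9734

From I_{1,1} = (4·I_{1,0} − I_{0,0})/3, solve for I_{1,0}:
4·I_{1,0} = 3·76.497997 + 94.399801 = 323.893792
I_{1,0} = 80.973448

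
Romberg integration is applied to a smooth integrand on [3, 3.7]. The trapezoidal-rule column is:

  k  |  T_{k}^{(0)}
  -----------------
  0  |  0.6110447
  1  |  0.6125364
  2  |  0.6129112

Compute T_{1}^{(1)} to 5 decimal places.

0.61303

T_{1}^{(1)} = (4·0.6125364 − 0.6110447) / 3 = 0.6130336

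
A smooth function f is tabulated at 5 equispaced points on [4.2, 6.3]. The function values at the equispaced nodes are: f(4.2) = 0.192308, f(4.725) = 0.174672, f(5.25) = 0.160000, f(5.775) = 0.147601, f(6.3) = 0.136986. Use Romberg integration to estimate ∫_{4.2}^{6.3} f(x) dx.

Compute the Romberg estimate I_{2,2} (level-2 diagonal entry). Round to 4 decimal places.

I_{0,0} (trapezoid, 1 panel, h=2.1000): 0.345759
I_{1,0} (trapezoid, 2 panels, h=1.0500): 0.340879
I_{2,0} (trapezoid, 4 panels, h=0.5250): 0.339633
I_{1,1} = 0.340879 + (0.340879 − 0.345759)/3 = 0.339252
I_{2,1} = 0.339633 + (0.339633 − 0.340879)/3 = 0.339218
I_{2,2} = 0.339218 + (0.339218 − 0.339252)/15 = 0.339216

0.3392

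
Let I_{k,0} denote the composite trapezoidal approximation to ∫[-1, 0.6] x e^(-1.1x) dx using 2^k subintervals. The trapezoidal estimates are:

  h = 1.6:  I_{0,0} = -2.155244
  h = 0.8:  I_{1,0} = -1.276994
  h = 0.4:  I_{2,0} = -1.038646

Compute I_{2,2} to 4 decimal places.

Richardson extrapolation on the trapezoidal column (denominator 4−1=3):
I_{1,1} = (4·(-1.276994) − (-2.155244)) / 3 = -0.984244
I_{2,1} = (4·(-1.038646) − (-1.276994)) / 3 = -0.959197
I_{2,2} = (16·(-0.959197) − (-0.984244)) / 15 = -0.957527
(Column j=1 coincides with Simpson's rule on the same nodes.)

-0.9575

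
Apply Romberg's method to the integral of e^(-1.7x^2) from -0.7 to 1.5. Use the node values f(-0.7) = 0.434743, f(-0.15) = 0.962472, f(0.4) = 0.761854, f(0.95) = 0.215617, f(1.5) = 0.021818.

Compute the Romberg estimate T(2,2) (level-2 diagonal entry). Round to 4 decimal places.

T(0,0) (trapezoid, 1 panel, h=2.2000): 0.502217
T(1,0) (trapezoid, 2 panels, h=1.1000): 1.089148
T(2,0) (trapezoid, 4 panels, h=0.5500): 1.192523
T(1,1) = 1.089148 + (1.089148 − 0.502217)/3 = 1.284792
T(2,1) = 1.192523 + (1.192523 − 1.089148)/3 = 1.226981
T(2,2) = 1.226981 + (1.226981 − 1.284792)/15 = 1.223127

1.2231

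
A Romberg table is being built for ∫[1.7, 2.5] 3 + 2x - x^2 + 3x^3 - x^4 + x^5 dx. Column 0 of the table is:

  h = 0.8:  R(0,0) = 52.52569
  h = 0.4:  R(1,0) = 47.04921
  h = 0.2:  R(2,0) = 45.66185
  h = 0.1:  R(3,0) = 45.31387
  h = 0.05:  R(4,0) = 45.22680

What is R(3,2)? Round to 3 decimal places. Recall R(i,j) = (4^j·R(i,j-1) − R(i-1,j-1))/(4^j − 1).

R(2,1) = 45.66185 + (45.66185 − 47.04921)/3 = 45.19940
R(3,1) = (4·45.31387 − 45.66185) / 3 = 45.19788
R(3,2) = (16·45.19788 − 45.19940) / 15 = 45.19778

45.198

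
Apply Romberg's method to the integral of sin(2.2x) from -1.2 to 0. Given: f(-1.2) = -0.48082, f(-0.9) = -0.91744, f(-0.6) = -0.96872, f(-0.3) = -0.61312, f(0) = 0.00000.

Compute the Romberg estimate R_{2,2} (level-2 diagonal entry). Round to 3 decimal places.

-0.853

R_{0,0} (trapezoid, 1 panel, h=1.2000): -0.28849
R_{1,0} (trapezoid, 2 panels, h=0.6000): -0.72548
R_{2,0} (trapezoid, 4 panels, h=0.3000): -0.82191
R_{1,1} = -0.72548 + (-0.72548 − (-0.28849))/3 = -0.87114
R_{2,1} = -0.82191 + (-0.82191 − (-0.72548))/3 = -0.85405
R_{2,2} = -0.85405 + (-0.85405 − (-0.87114))/15 = -0.85291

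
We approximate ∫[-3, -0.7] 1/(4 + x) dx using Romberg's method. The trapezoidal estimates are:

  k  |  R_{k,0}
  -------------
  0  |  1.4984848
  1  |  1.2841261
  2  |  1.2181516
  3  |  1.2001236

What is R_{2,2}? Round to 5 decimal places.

R_{1,1} = (4·1.2841261 − 1.4984848) / 3 = 1.2126732
R_{2,1} = 1.2181516 + (1.2181516 − 1.2841261)/3 = 1.1961601
R_{2,2} = 1.1961601 + (1.1961601 − 1.2126732)/15 = 1.1950592
(Column j=1 coincides with Simpson's rule on the same nodes.)

1.19506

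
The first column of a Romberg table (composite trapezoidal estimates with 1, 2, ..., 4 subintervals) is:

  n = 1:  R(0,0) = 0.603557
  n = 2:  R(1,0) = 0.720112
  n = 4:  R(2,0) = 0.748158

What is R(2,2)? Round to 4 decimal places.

0.7574

Richardson extrapolation on the trapezoidal column (denominator 4−1=3):
R(1,1) = (4·0.720112 − 0.603557) / 3 = 0.758964
R(2,1) = (4·0.748158 − 0.720112) / 3 = 0.757507
R(2,2) = (16·0.757507 − 0.758964) / 15 = 0.757410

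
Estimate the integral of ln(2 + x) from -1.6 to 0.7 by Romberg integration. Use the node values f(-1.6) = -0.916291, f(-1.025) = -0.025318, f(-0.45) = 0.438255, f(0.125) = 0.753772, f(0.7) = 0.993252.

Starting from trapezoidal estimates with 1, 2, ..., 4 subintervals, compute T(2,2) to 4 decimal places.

T(0,0) (trapezoid, 1 panel, h=2.3000): 0.088505
T(1,0) (trapezoid, 2 panels, h=1.1500): 0.548246
T(2,0) (trapezoid, 4 panels, h=0.5750): 0.692984
T(1,1) = 0.548246 + (0.548246 − 0.088505)/3 = 0.701493
T(2,1) = 0.692984 + (0.692984 − 0.548246)/3 = 0.741230
T(2,2) = 0.741230 + (0.741230 − 0.701493)/15 = 0.743879

0.7439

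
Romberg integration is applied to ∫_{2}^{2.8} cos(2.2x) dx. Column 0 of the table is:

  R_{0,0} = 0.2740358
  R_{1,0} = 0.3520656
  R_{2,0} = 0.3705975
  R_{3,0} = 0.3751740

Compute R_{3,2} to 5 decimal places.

Richardson extrapolation on the trapezoidal column (denominator 4−1=3):
R_{2,1} = (4·0.3705975 − 0.3520656) / 3 = 0.3767748
R_{3,1} = 0.3751740 + (0.3751740 − 0.3705975)/3 = 0.3766995
R_{3,2} = 0.3766995 + (0.3766995 − 0.3767748)/15 = 0.3766945

0.37669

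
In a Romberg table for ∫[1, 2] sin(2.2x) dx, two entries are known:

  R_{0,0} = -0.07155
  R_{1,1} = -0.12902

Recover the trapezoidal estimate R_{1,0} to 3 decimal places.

-0.115

From R_{1,1} = (4·R_{1,0} − R_{0,0})/3, solve for R_{1,0}:
4·R_{1,0} = 3·(-0.12902) + (-0.07155) = -0.45861
R_{1,0} = -0.11465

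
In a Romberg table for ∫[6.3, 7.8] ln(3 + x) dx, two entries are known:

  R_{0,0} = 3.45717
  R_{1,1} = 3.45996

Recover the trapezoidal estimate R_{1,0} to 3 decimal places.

3.459

From R_{1,1} = (4·R_{1,0} − R_{0,0})/3, solve for R_{1,0}:
4·R_{1,0} = 3·3.45996 + 3.45717 = 13.83705
R_{1,0} = 3.45926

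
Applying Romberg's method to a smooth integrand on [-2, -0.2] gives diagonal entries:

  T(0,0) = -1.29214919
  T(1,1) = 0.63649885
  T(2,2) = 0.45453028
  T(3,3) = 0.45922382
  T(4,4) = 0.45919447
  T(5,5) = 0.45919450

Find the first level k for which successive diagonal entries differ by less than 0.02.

k = 3

|T(1,1) − T(0,0)| = 1.92864804 ≥ 0.02
|T(2,2) − T(1,1)| = 0.18196857 ≥ 0.02
|T(3,3) − T(2,2)| = 0.00469354 < 0.02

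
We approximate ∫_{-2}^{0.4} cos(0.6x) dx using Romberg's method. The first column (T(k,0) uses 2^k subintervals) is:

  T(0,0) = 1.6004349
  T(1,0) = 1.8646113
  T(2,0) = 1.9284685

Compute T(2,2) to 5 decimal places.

Richardson extrapolation on the trapezoidal column (denominator 4−1=3):
T(1,1) = (4·1.8646113 − 1.6004349) / 3 = 1.9526701
T(2,1) = 1.9284685 + (1.9284685 − 1.8646113)/3 = 1.9497542
T(2,2) = (16·1.9497542 − 1.9526701) / 15 = 1.9495598
(Column j=1 coincides with Simpson's rule on the same nodes.)

1.94956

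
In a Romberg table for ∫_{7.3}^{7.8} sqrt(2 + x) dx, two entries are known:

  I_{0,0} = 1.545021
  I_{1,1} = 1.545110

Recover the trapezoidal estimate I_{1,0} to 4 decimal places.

1.5451

From I_{1,1} = (4·I_{1,0} − I_{0,0})/3, solve for I_{1,0}:
4·I_{1,0} = 3·1.545110 + 1.545021 = 6.180351
I_{1,0} = 1.545088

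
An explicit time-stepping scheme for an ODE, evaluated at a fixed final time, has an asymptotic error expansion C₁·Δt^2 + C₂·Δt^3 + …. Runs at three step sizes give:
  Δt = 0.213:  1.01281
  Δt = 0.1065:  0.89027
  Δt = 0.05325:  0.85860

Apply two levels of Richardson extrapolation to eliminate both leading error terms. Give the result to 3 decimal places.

0.848

First eliminate the Δt^2 term (factor 2^2 = 4):
  B₁ = (4·0.89027 − 1.01281)/3 = 0.84942
  B₂ = (4·0.85860 − 0.89027)/3 = 0.84804
Then eliminate the Δt^3 term (factor 2^3 = 8):
  (8·0.84804 − 0.84942)/7 = 0.84784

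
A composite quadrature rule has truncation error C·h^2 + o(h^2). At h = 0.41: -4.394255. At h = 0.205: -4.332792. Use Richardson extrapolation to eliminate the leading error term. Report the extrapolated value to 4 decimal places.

-4.3123

Extrapolated value = (4·A(h/2) − A(h)) / (4 − 1)
= (4·(-4.332792) − (-4.394255)) / 3
= -12.936913 / 3 = -4.312304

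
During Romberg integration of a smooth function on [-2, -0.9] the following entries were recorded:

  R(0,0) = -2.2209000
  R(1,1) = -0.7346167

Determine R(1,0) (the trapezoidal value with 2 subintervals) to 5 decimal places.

-1.10619

From R(1,1) = (4·R(1,0) − R(0,0))/3, solve for R(1,0):
4·R(1,0) = 3·(-0.7346167) + (-2.2209000) = -4.4247501
R(1,0) = -1.1061875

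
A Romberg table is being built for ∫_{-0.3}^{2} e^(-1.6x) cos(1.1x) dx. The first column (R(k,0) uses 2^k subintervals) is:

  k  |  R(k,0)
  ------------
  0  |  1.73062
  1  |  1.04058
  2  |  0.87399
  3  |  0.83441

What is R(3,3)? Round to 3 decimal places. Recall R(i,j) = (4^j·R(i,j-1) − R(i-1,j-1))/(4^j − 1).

0.821

Richardson extrapolation on the trapezoidal column (denominator 4−1=3):
R(1,1) = 1.04058 + (1.04058 − 1.73062)/3 = 0.81057
R(2,1) = (4·0.87399 − 1.04058) / 3 = 0.81846
R(3,1) = (4·0.83441 − 0.87399) / 3 = 0.82122
R(2,2) = 0.81846 + (0.81846 − 0.81057)/15 = 0.81899
R(3,2) = 0.82122 + (0.82122 − 0.81846)/15 = 0.82140
R(3,3) = 0.82140 + (0.82140 − 0.81899)/63 = 0.82144
(Column j=1 coincides with Simpson's rule on the same nodes.)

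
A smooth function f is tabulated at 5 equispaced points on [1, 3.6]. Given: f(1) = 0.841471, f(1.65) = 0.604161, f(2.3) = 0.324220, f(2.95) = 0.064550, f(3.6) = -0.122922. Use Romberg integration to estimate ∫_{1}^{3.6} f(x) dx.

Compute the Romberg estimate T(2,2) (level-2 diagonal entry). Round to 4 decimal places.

T(0,0) (trapezoid, 1 panel, h=2.6000): 0.934114
T(1,0) (trapezoid, 2 panels, h=1.3000): 0.888543
T(2,0) (trapezoid, 4 panels, h=0.6500): 0.878934
T(1,1) = 0.888543 + (0.888543 − 0.934114)/3 = 0.873353
T(2,1) = 0.878934 + (0.878934 − 0.888543)/3 = 0.875731
T(2,2) = 0.875731 + (0.875731 − 0.873353)/15 = 0.875890

0.8759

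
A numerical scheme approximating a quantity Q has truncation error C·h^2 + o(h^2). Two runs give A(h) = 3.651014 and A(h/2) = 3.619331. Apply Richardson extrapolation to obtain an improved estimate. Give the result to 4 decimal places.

3.6088

The leading error scales as h^2; refining by a factor of 2 reduces it by 2^2 = 4.
Extrapolated value = (4·A(h/2) − A(h)) / (4 − 1)
= (4·3.619331 − 3.651014) / 3
= 10.826310 / 3 = 3.608770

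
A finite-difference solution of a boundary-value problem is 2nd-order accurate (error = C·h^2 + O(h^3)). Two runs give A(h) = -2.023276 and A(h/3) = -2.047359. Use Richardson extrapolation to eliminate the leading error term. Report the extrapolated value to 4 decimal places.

The leading error scales as h^2; refining by a factor of 3 reduces it by 3^2 = 9.
Extrapolated value = (9·A(h/3) − A(h)) / (9 − 1)
= (9·(-2.047359) − (-2.023276)) / 8
= -16.402955 / 8 = -2.050369

-2.0504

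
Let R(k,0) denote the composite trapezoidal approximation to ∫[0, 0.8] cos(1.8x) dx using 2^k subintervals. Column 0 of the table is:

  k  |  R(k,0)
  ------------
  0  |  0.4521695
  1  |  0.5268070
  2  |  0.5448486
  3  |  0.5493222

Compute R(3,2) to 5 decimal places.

Richardson extrapolation on the trapezoidal column (denominator 4−1=3):
R(2,1) = (4·0.5448486 − 0.5268070) / 3 = 0.5508625
R(3,1) = 0.5493222 + (0.5493222 − 0.5448486)/3 = 0.5508134
R(3,2) = 0.5508134 + (0.5508134 − 0.5508625)/15 = 0.5508101

0.55081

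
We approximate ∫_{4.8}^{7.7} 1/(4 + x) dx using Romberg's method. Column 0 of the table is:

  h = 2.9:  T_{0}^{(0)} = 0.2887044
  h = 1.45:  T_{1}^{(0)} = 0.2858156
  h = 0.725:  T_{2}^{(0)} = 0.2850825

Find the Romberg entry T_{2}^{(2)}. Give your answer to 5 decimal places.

T_{1}^{(1)} = (4·0.2858156 − 0.2887044) / 3 = 0.2848527
T_{2}^{(1)} = (4·0.2850825 − 0.2858156) / 3 = 0.2848381
T_{2}^{(2)} = 0.2848381 + (0.2848381 − 0.2848527)/15 = 0.2848371

0.28484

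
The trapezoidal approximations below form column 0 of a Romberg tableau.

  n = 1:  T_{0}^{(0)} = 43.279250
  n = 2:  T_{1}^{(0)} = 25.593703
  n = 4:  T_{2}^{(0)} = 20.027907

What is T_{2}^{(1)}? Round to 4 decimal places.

18.1726

T_{2}^{(1)} = 20.027907 + (20.027907 − 25.593703)/3 = 18.172642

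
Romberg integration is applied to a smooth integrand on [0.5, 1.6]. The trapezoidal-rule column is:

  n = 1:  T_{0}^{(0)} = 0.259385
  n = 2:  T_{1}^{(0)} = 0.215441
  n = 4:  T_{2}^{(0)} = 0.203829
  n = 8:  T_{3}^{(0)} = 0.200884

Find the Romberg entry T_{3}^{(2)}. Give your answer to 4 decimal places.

0.1999

T_{2}^{(1)} = (4·0.203829 − 0.215441) / 3 = 0.199958
T_{3}^{(1)} = 0.200884 + (0.200884 − 0.203829)/3 = 0.199902
T_{3}^{(2)} = 0.199902 + (0.199902 − 0.199958)/15 = 0.199898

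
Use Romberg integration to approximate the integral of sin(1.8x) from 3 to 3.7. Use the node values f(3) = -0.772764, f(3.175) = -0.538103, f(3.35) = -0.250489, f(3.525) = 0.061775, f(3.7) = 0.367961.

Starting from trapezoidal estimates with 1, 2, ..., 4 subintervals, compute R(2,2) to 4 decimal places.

-0.1640

R(0,0) (trapezoid, 1 panel, h=0.7000): -0.141681
R(1,0) (trapezoid, 2 panels, h=0.3500): -0.158512
R(2,0) (trapezoid, 4 panels, h=0.1750): -0.162613
R(1,1) = -0.158512 + (-0.158512 − (-0.141681))/3 = -0.164122
R(2,1) = -0.162613 + (-0.162613 − (-0.158512))/3 = -0.163980
R(2,2) = -0.163980 + (-0.163980 − (-0.164122))/15 = -0.163971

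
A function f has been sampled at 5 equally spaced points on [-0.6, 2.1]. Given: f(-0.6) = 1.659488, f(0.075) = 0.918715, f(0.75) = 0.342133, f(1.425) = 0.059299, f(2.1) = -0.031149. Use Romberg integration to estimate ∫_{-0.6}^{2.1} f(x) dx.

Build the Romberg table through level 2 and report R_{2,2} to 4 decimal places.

R_{0,0} (trapezoid, 1 panel, h=2.7000): 2.198258
R_{1,0} (trapezoid, 2 panels, h=1.3500): 1.561008
R_{2,0} (trapezoid, 4 panels, h=0.6750): 1.440664
R_{1,1} = 1.561008 + (1.561008 − 2.198258)/3 = 1.348591
R_{2,1} = 1.440664 + (1.440664 − 1.561008)/3 = 1.400549
R_{2,2} = 1.400549 + (1.400549 − 1.348591)/15 = 1.404013

1.4040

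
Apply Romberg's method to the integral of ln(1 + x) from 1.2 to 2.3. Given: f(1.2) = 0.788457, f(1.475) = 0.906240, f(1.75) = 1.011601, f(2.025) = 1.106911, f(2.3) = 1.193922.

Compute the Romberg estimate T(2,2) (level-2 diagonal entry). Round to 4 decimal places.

1.1053

T(0,0) (trapezoid, 1 panel, h=1.1000): 1.090308
T(1,0) (trapezoid, 2 panels, h=0.5500): 1.101535
T(2,0) (trapezoid, 4 panels, h=0.2750): 1.104384
T(1,1) = 1.101535 + (1.101535 − 1.090308)/3 = 1.105277
T(2,1) = 1.104384 + (1.104384 − 1.101535)/3 = 1.105334
T(2,2) = 1.105334 + (1.105334 − 1.105277)/15 = 1.105338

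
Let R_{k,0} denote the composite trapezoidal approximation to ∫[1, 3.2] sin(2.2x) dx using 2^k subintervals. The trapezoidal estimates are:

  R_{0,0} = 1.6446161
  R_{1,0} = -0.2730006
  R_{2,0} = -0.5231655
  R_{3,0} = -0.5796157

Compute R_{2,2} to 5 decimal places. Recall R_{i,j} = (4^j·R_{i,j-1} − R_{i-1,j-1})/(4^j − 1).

-0.58618

Richardson extrapolation on the trapezoidal column (denominator 4−1=3):
R_{1,1} = -0.2730006 + (-0.2730006 − 1.6446161)/3 = -0.9122062
R_{2,1} = (4·(-0.5231655) − (-0.2730006)) / 3 = -0.6065538
R_{2,2} = (16·(-0.6065538) − (-0.9122062)) / 15 = -0.5861770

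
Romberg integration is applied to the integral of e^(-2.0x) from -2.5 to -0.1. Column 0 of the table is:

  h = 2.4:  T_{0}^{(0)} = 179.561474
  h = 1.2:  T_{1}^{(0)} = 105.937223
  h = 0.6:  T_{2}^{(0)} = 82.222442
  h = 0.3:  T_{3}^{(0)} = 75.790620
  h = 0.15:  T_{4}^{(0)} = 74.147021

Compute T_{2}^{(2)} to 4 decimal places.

73.8456

Richardson extrapolation on the trapezoidal column (denominator 4−1=3):
T_{1}^{(1)} = (4·105.937223 − 179.561474) / 3 = 81.395806
T_{2}^{(1)} = (4·82.222442 − 105.937223) / 3 = 74.317515
T_{2}^{(2)} = 74.317515 + (74.317515 − 81.395806)/15 = 73.845629
(Column j=1 coincides with Simpson's rule on the same nodes.)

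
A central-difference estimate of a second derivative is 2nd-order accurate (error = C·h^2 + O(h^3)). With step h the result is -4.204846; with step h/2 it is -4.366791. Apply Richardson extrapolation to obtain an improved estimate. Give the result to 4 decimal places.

-4.4208

The leading error scales as h^2; refining by a factor of 2 reduces it by 2^2 = 4.
Extrapolated value = (4·A(h/2) − A(h)) / (4 − 1)
= (4·(-4.366791) − (-4.204846)) / 3
= -13.262318 / 3 = -4.420773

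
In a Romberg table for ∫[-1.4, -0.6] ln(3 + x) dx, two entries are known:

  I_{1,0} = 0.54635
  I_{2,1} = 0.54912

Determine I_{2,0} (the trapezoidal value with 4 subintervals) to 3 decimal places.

From I_{2,1} = (4·I_{2,0} − I_{1,0})/3, solve for I_{2,0}:
4·I_{2,0} = 3·0.54912 + 0.54635 = 2.19371
I_{2,0} = 0.54843

0.548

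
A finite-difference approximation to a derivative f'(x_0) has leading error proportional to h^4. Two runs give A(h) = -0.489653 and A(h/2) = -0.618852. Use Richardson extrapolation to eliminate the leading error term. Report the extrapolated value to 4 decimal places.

-0.6275

The leading error scales as h^4; refining by a factor of 2 reduces it by 2^4 = 16.
Extrapolated value = (16·A(h/2) − A(h)) / (16 − 1)
= (16·(-0.618852) − (-0.489653)) / 15
= -9.411979 / 15 = -0.627465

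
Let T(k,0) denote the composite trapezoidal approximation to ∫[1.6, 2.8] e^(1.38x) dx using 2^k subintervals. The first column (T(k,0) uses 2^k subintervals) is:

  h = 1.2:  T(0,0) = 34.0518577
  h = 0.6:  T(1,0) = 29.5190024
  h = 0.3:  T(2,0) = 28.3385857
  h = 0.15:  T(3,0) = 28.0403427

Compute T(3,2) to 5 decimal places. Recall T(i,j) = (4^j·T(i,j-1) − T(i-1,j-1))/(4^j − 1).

27.94065

Richardson extrapolation on the trapezoidal column (denominator 4−1=3):
T(2,1) = 28.3385857 + (28.3385857 − 29.5190024)/3 = 27.9451135
T(3,1) = (4·28.0403427 − 28.3385857) / 3 = 27.9409284
T(3,2) = (16·27.9409284 − 27.9451135) / 15 = 27.9406494
(Column j=1 coincides with Simpson's rule on the same nodes.)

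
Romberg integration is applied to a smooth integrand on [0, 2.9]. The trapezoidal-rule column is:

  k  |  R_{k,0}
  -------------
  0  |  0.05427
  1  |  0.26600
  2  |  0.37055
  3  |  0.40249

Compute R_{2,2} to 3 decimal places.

0.410

Richardson extrapolation on the trapezoidal column (denominator 4−1=3):
R_{1,1} = 0.26600 + (0.26600 − 0.05427)/3 = 0.33658
R_{2,1} = 0.37055 + (0.37055 − 0.26600)/3 = 0.40540
R_{2,2} = (16·0.40540 − 0.33658) / 15 = 0.40999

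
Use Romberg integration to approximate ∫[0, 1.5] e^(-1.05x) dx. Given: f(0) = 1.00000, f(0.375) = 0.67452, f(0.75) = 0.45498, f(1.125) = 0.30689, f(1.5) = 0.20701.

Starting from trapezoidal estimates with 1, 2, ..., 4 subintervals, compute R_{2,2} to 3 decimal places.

R_{0,0} (trapezoid, 1 panel, h=1.5000): 0.90526
R_{1,0} (trapezoid, 2 panels, h=0.7500): 0.79386
R_{2,0} (trapezoid, 4 panels, h=0.3750): 0.76496
R_{1,1} = 0.79386 + (0.79386 − 0.90526)/3 = 0.75673
R_{2,1} = 0.76496 + (0.76496 − 0.79386)/3 = 0.75533
R_{2,2} = 0.75533 + (0.75533 − 0.75673)/15 = 0.75524

0.755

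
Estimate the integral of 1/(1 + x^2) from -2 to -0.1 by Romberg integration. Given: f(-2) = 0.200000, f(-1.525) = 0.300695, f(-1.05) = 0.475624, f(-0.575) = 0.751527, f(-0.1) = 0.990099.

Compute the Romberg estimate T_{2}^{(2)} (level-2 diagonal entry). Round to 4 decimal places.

1.0072

T_{0}^{(0)} (trapezoid, 1 panel, h=1.9000): 1.130594
T_{1}^{(0)} (trapezoid, 2 panels, h=0.9500): 1.017140
T_{2}^{(0)} (trapezoid, 4 panels, h=0.4750): 1.008375
T_{1}^{(1)} = 1.017140 + (1.017140 − 1.130594)/3 = 0.979322
T_{2}^{(1)} = 1.008375 + (1.008375 − 1.017140)/3 = 1.005453
T_{2}^{(2)} = 1.005453 + (1.005453 − 0.979322)/15 = 1.007195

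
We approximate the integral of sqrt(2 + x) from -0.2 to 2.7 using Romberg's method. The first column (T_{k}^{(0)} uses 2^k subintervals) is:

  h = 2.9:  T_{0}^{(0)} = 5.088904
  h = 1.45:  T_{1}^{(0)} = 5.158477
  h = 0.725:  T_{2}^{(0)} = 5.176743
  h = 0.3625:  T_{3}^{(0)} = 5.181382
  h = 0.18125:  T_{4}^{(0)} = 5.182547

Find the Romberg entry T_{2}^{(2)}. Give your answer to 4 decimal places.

Richardson extrapolation on the trapezoidal column (denominator 4−1=3):
T_{1}^{(1)} = (4·5.158477 − 5.088904) / 3 = 5.181668
T_{2}^{(1)} = (4·5.176743 − 5.158477) / 3 = 5.182832
T_{2}^{(2)} = (16·5.182832 − 5.181668) / 15 = 5.182910
(Column j=1 coincides with Simpson's rule on the same nodes.)

5.1829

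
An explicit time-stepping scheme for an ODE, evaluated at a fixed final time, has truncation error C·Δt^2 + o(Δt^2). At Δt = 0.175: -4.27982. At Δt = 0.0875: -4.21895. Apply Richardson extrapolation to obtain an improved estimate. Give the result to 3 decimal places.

-4.199

The leading error scales as Δt^2; refining by a factor of 2 reduces it by 2^2 = 4.
Extrapolated value = (4·A(Δt/2) − A(Δt)) / (4 − 1)
= (4·(-4.21895) − (-4.27982)) / 3
= -12.59598 / 3 = -4.19866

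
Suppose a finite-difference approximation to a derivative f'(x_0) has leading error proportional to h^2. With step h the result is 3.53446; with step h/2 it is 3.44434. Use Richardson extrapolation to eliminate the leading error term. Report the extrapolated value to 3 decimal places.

Extrapolated value = (4·A(h/2) − A(h)) / (4 − 1)
= (4·3.44434 − 3.53446) / 3
= 10.24290 / 3 = 3.41430

3.414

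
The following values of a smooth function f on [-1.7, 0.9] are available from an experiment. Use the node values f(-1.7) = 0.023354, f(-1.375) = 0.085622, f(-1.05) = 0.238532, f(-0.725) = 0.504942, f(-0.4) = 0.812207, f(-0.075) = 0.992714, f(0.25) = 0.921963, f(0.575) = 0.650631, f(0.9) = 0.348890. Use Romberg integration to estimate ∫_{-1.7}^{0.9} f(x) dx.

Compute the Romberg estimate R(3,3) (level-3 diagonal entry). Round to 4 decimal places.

R(0,0) (trapezoid, 1 panel, h=2.6000): 0.483917
R(1,0) (trapezoid, 2 panels, h=1.3000): 1.297828
R(2,0) (trapezoid, 4 panels, h=0.6500): 1.403236
R(3,0) (trapezoid, 8 panels, h=0.3250): 1.427638
R(1,1) = 1.297828 + (1.297828 − 0.483917)/3 = 1.569132
R(2,1) = 1.403236 + (1.403236 − 1.297828)/3 = 1.438372
R(3,1) = 1.427638 + (1.427638 − 1.403236)/3 = 1.435772
R(2,2) = 1.438372 + (1.438372 − 1.569132)/15 = 1.429655
R(3,2) = 1.435772 + (1.435772 − 1.438372)/15 = 1.435599
R(3,3) = 1.435599 + (1.435599 − 1.429655)/63 = 1.435693

1.4357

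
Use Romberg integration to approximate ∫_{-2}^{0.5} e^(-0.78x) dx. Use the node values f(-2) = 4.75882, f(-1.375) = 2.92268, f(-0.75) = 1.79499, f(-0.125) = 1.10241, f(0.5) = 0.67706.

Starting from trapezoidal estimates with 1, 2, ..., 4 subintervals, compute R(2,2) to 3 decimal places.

5.233

R(0,0) (trapezoid, 1 panel, h=2.5000): 6.79485
R(1,0) (trapezoid, 2 panels, h=1.2500): 5.64116
R(2,0) (trapezoid, 4 panels, h=0.6250): 5.33626
R(1,1) = 5.64116 + (5.64116 − 6.79485)/3 = 5.25660
R(2,1) = 5.33626 + (5.33626 − 5.64116)/3 = 5.23463
R(2,2) = 5.23463 + (5.23463 − 5.25660)/15 = 5.23317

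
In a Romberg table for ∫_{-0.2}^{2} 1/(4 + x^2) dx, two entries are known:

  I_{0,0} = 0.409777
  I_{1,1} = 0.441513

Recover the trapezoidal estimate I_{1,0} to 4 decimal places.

0.4336

From I_{1,1} = (4·I_{1,0} − I_{0,0})/3, solve for I_{1,0}:
4·I_{1,0} = 3·0.441513 + 0.409777 = 1.734316
I_{1,0} = 0.433579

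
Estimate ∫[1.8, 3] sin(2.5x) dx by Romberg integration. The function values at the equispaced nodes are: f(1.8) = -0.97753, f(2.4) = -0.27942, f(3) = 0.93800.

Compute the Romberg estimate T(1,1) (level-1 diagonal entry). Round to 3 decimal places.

-0.231

T(0,0) (trapezoid, 1 panel, h=1.2000): -0.02372
T(1,0) (trapezoid, 2 panels, h=0.6000): -0.17951
T(1,1) = -0.17951 + (-0.17951 − (-0.02372))/3 = -0.23144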